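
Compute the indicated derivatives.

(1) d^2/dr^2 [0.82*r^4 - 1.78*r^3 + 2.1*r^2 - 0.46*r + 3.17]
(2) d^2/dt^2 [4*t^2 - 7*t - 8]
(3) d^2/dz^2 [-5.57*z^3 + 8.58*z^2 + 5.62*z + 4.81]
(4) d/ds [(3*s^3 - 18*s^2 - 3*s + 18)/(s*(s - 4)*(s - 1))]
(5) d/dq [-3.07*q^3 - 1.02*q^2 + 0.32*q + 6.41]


(1) = 9.84*r^2 - 10.68*r + 4.2
(2) = 8
(3) = 17.16 - 33.42*z
(4) = 3*(s^2 + 12*s - 24)/(s^2*(s^2 - 8*s + 16))
(5) = -9.21*q^2 - 2.04*q + 0.32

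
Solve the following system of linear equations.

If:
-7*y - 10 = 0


Then:
y = -10/7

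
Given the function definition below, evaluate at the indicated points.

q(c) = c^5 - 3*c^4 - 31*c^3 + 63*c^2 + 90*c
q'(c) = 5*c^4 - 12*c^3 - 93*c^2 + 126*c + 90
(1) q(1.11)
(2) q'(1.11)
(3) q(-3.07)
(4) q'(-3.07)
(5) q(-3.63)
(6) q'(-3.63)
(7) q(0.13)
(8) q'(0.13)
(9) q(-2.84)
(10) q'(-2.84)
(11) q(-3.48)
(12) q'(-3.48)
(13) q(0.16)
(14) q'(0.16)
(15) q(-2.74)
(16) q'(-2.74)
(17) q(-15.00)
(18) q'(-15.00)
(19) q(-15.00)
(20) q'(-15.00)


(1) = 132.26
(2) = 106.45
(3) = 675.25
(4) = -381.98
(5) = 835.07
(6) = -150.69
(7) = 12.70
(8) = 104.78
(9) = 582.71
(10) = -417.80
(11) = 805.86
(12) = -235.71
(13) = 15.88
(14) = 107.73
(15) = 540.54
(16) = -424.78
(17) = -793800.00
(18) = 270900.00
(19) = -793800.00
(20) = 270900.00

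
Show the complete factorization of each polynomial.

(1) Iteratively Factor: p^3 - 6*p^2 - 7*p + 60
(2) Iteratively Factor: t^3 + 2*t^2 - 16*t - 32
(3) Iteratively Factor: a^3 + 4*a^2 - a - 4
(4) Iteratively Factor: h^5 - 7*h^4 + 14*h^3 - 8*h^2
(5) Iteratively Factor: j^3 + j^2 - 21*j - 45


(1) = (p + 3)*(p^2 - 9*p + 20) = (p - 5)*(p + 3)*(p - 4)
(2) = (t - 4)*(t^2 + 6*t + 8) = (t - 4)*(t + 4)*(t + 2)
(3) = (a - 1)*(a^2 + 5*a + 4) = (a - 1)*(a + 4)*(a + 1)
(4) = (h)*(h^4 - 7*h^3 + 14*h^2 - 8*h) = h^2*(h^3 - 7*h^2 + 14*h - 8) = h^2*(h - 4)*(h^2 - 3*h + 2) = h^2*(h - 4)*(h - 2)*(h - 1)
(5) = (j + 3)*(j^2 - 2*j - 15) = (j + 3)^2*(j - 5)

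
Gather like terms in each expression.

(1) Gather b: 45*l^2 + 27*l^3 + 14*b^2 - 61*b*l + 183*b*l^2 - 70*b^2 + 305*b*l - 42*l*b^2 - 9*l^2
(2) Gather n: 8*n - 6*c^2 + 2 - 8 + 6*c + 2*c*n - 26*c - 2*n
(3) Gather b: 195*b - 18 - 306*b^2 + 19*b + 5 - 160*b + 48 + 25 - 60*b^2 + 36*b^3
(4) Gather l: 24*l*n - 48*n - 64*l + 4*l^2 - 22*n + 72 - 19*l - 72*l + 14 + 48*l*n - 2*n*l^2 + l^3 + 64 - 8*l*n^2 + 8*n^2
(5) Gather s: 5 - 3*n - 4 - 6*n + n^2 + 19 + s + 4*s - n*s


(1) = b^2*(-42*l - 56) + b*(183*l^2 + 244*l) + 27*l^3 + 36*l^2
(2) = -6*c^2 - 20*c + n*(2*c + 6) - 6
(3) = 36*b^3 - 366*b^2 + 54*b + 60
(4) = l^3 + l^2*(4 - 2*n) + l*(-8*n^2 + 72*n - 155) + 8*n^2 - 70*n + 150
(5) = n^2 - 9*n + s*(5 - n) + 20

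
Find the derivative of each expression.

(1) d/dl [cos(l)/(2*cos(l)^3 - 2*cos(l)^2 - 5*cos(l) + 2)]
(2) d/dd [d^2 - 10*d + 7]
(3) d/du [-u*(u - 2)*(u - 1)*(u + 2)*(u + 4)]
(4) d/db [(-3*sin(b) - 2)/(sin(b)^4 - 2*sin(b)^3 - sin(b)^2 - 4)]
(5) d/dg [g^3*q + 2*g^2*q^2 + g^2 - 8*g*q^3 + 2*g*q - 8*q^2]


(1) = 2*(2*cos(l)^3 - cos(l)^2 - 1)*sin(l)/((cos(l) - 2)^2*(2*cos(l) + cos(2*l))^2)
(2) = 2*d - 10
(3) = -5*u^4 - 12*u^3 + 24*u^2 + 24*u - 16
(4) = (9*sin(b)^4 - 4*sin(b)^3 - 15*sin(b)^2 - 4*sin(b) + 12)*cos(b)/(-sin(b)^4 + 2*sin(b)^3 + sin(b)^2 + 4)^2
(5) = 3*g^2*q + 4*g*q^2 + 2*g - 8*q^3 + 2*q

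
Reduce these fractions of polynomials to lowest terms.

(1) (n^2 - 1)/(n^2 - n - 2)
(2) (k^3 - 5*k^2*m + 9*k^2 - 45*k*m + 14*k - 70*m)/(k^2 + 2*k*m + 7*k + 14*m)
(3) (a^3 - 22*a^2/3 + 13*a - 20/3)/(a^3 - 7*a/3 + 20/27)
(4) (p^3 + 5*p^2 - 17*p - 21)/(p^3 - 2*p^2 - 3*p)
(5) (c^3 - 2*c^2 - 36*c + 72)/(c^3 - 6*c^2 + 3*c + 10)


(1) = (n - 1)/(n - 2)
(2) = (k^2 - 5*k*m + 2*k - 10*m)/(k + 2*m)
(3) = (9*a^2 - 54*a + 45)/(9*a^2 + 12*a - 5)
(4) = (p + 7)/p
(5) = (c^2 - 36)/(c^2 - 4*c - 5)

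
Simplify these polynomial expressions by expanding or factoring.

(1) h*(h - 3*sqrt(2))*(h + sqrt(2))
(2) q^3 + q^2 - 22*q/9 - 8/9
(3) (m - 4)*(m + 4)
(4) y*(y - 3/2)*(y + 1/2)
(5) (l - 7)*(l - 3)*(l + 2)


(1) = h^3 - 2*sqrt(2)*h^2 - 6*h
(2) = (q - 4/3)*(q + 1/3)*(q + 2)
(3) = m^2 - 16
(4) = y^3 - y^2 - 3*y/4
(5) = l^3 - 8*l^2 + l + 42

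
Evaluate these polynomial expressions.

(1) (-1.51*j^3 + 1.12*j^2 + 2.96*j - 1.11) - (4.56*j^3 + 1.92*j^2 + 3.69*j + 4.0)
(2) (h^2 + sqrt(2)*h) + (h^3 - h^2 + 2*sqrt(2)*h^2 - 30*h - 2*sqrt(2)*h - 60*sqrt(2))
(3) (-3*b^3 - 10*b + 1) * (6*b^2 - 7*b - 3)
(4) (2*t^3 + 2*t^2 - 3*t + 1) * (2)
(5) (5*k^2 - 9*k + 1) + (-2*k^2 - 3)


(1) = -6.07*j^3 - 0.8*j^2 - 0.73*j - 5.11
(2) = h^3 + 2*sqrt(2)*h^2 - 30*h - sqrt(2)*h - 60*sqrt(2)
(3) = -18*b^5 + 21*b^4 - 51*b^3 + 76*b^2 + 23*b - 3
(4) = 4*t^3 + 4*t^2 - 6*t + 2
(5) = 3*k^2 - 9*k - 2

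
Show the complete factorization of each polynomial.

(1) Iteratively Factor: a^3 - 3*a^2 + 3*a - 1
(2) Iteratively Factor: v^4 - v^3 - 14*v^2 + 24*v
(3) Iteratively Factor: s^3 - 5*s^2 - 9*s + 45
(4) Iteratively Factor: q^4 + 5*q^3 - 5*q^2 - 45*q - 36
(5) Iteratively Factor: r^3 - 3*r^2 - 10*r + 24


(1) = (a - 1)*(a^2 - 2*a + 1) = (a - 1)^2*(a - 1)
(2) = (v + 4)*(v^3 - 5*v^2 + 6*v) = (v - 2)*(v + 4)*(v^2 - 3*v) = v*(v - 2)*(v + 4)*(v - 3)
(3) = (s - 5)*(s^2 - 9) = (s - 5)*(s - 3)*(s + 3)
(4) = (q + 4)*(q^3 + q^2 - 9*q - 9) = (q + 1)*(q + 4)*(q^2 - 9) = (q - 3)*(q + 1)*(q + 4)*(q + 3)
(5) = (r + 3)*(r^2 - 6*r + 8) = (r - 4)*(r + 3)*(r - 2)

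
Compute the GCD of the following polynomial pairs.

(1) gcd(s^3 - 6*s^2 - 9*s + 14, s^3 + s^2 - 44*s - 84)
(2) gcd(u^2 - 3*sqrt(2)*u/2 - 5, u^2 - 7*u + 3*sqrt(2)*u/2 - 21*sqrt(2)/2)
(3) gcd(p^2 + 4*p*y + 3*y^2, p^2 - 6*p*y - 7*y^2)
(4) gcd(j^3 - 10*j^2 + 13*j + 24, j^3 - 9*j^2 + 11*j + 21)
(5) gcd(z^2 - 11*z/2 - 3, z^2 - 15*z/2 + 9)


(1) = gcd((s - 7)*(s - 1)*(s + 2), (s - 7)*(s + 2)*(s + 6)) = s^2 - 5*s - 14
(2) = gcd((u - 5*sqrt(2)/2)*(u + sqrt(2)), (u - 7)*(u + 3*sqrt(2)/2)) = 1
(3) = gcd((p + y)*(p + 3*y), (p - 7*y)*(p + y)) = p + y
(4) = j^2 - 2*j - 3
(5) = gcd((z - 6)*(z + 1/2), (z - 6)*(z - 3/2)) = z - 6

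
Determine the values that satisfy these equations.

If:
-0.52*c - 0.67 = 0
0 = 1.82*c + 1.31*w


Then:
c = -1.29
w = 1.79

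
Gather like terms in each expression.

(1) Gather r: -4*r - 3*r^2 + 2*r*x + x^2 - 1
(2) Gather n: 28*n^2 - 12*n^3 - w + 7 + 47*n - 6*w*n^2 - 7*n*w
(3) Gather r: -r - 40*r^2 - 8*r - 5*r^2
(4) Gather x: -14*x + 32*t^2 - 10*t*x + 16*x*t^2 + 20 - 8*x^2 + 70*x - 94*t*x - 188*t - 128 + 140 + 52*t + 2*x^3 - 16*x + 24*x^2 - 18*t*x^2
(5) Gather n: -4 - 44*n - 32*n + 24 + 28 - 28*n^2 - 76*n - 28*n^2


(1) = -3*r^2 + r*(2*x - 4) + x^2 - 1
(2) = -12*n^3 + n^2*(28 - 6*w) + n*(47 - 7*w) - w + 7
(3) = -45*r^2 - 9*r
(4) = 32*t^2 - 136*t + 2*x^3 + x^2*(16 - 18*t) + x*(16*t^2 - 104*t + 40) + 32
(5) = -56*n^2 - 152*n + 48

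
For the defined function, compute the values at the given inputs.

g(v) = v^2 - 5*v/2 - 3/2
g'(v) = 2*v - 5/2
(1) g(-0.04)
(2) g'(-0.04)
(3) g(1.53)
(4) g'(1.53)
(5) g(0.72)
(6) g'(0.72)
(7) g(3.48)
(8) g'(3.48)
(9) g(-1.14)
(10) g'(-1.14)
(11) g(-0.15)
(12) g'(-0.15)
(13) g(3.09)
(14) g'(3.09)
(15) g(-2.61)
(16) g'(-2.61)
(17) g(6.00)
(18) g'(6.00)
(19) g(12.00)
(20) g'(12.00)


(1) = -1.40
(2) = -2.58
(3) = -2.98
(4) = 0.56
(5) = -2.78
(6) = -1.06
(7) = 1.91
(8) = 4.46
(9) = 2.65
(10) = -4.78
(11) = -1.10
(12) = -2.80
(13) = 0.32
(14) = 3.68
(15) = 11.84
(16) = -7.72
(17) = 19.50
(18) = 9.50
(19) = 112.50
(20) = 21.50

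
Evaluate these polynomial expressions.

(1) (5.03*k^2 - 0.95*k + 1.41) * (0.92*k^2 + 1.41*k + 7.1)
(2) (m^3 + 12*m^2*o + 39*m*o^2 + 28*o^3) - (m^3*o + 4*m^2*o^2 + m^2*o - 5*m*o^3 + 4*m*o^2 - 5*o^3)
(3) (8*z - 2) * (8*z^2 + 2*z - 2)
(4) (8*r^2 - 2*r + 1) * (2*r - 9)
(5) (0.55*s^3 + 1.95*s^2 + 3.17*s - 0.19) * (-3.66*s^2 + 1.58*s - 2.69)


(1) = 4.6276*k^4 + 6.2183*k^3 + 35.6707*k^2 - 4.7569*k + 10.011
(2) = -m^3*o + m^3 - 4*m^2*o^2 + 11*m^2*o + 5*m*o^3 + 35*m*o^2 + 33*o^3
(3) = 64*z^3 - 20*z + 4
(4) = 16*r^3 - 76*r^2 + 20*r - 9
(5) = -2.013*s^5 - 6.268*s^4 - 10.0007*s^3 + 0.4585*s^2 - 8.8275*s + 0.5111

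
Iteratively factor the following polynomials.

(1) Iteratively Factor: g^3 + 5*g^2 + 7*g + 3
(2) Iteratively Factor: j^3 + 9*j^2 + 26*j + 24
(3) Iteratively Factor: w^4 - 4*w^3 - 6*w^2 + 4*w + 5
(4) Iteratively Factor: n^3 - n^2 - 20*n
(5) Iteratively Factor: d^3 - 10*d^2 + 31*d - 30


(1) = (g + 1)*(g^2 + 4*g + 3) = (g + 1)*(g + 3)*(g + 1)
(2) = (j + 2)*(j^2 + 7*j + 12) = (j + 2)*(j + 3)*(j + 4)
(3) = (w - 5)*(w^3 + w^2 - w - 1) = (w - 5)*(w + 1)*(w^2 - 1) = (w - 5)*(w - 1)*(w + 1)*(w + 1)
(4) = (n + 4)*(n^2 - 5*n) = n*(n + 4)*(n - 5)
(5) = (d - 3)*(d^2 - 7*d + 10) = (d - 3)*(d - 2)*(d - 5)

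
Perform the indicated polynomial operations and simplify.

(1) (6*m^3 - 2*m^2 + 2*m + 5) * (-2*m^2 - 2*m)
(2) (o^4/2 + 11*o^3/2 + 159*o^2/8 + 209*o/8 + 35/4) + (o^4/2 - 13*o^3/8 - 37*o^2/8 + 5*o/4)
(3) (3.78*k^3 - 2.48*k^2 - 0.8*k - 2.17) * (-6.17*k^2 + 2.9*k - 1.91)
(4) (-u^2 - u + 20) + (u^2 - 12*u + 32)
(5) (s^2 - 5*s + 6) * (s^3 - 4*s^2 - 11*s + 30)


(1) = -12*m^5 - 8*m^4 - 14*m^2 - 10*m
(2) = o^4 + 31*o^3/8 + 61*o^2/4 + 219*o/8 + 35/4
(3) = -23.3226*k^5 + 26.2636*k^4 - 9.4758*k^3 + 15.8057*k^2 - 4.765*k + 4.1447
(4) = 52 - 13*u
(5) = s^5 - 9*s^4 + 15*s^3 + 61*s^2 - 216*s + 180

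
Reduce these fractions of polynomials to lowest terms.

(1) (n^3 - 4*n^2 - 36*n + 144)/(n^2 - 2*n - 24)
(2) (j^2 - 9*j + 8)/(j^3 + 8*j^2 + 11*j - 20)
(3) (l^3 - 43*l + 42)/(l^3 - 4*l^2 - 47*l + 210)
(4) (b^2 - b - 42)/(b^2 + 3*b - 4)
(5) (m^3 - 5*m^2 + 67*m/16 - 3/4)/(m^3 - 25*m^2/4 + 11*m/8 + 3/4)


(1) = (n^2 + 2*n - 24)/(n + 4)
(2) = (j - 8)/(j^2 + 9*j + 20)
(3) = (l - 1)/(l - 5)
(4) = (b^2 - b - 42)/(b^2 + 3*b - 4)
(5) = (16*m^3 - 80*m^2 + 67*m - 12)/(16*m^3 - 100*m^2 + 22*m + 12)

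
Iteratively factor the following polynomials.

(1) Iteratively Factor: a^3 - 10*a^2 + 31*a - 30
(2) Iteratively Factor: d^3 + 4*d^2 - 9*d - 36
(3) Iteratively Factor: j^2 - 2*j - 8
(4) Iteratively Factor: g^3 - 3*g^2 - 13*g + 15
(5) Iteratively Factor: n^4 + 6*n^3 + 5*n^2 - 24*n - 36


(1) = (a - 5)*(a^2 - 5*a + 6) = (a - 5)*(a - 3)*(a - 2)
(2) = (d - 3)*(d^2 + 7*d + 12) = (d - 3)*(d + 4)*(d + 3)
(3) = (j - 4)*(j + 2)
(4) = (g + 3)*(g^2 - 6*g + 5) = (g - 1)*(g + 3)*(g - 5)
(5) = (n + 3)*(n^3 + 3*n^2 - 4*n - 12) = (n + 2)*(n + 3)*(n^2 + n - 6) = (n + 2)*(n + 3)^2*(n - 2)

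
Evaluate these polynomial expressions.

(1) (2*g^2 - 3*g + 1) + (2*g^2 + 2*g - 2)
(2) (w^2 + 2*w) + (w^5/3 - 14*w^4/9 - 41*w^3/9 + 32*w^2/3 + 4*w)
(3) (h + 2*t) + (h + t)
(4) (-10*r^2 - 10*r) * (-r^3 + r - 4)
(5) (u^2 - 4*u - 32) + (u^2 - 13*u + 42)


(1) = 4*g^2 - g - 1
(2) = w^5/3 - 14*w^4/9 - 41*w^3/9 + 35*w^2/3 + 6*w
(3) = 2*h + 3*t
(4) = 10*r^5 + 10*r^4 - 10*r^3 + 30*r^2 + 40*r
(5) = 2*u^2 - 17*u + 10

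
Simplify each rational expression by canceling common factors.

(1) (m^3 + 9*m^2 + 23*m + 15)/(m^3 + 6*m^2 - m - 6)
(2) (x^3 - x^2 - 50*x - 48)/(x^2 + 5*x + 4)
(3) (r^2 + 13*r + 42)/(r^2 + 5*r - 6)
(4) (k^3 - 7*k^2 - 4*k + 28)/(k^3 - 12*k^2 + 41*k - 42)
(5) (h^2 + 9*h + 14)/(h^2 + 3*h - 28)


(1) = (m^2 + 8*m + 15)/(m^2 + 5*m - 6)
(2) = (x^2 - 2*x - 48)/(x + 4)
(3) = (r + 7)/(r - 1)
(4) = (k + 2)/(k - 3)
(5) = (h + 2)/(h - 4)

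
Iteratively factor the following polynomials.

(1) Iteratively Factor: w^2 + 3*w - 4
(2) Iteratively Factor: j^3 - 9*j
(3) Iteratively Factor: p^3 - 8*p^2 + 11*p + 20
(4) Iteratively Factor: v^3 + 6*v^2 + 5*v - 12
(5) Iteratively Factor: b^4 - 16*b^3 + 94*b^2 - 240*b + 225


(1) = (w - 1)*(w + 4)
(2) = (j - 3)*(j^2 + 3*j) = j*(j - 3)*(j + 3)
(3) = (p + 1)*(p^2 - 9*p + 20) = (p - 5)*(p + 1)*(p - 4)
(4) = (v - 1)*(v^2 + 7*v + 12) = (v - 1)*(v + 4)*(v + 3)
(5) = (b - 5)*(b^3 - 11*b^2 + 39*b - 45) = (b - 5)*(b - 3)*(b^2 - 8*b + 15) = (b - 5)^2*(b - 3)*(b - 3)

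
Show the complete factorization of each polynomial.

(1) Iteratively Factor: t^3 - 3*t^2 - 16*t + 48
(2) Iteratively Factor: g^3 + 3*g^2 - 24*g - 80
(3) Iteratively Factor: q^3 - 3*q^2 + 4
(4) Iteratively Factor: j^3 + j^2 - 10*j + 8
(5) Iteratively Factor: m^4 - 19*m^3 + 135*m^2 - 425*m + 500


(1) = (t + 4)*(t^2 - 7*t + 12) = (t - 4)*(t + 4)*(t - 3)
(2) = (g - 5)*(g^2 + 8*g + 16) = (g - 5)*(g + 4)*(g + 4)
(3) = (q - 2)*(q^2 - q - 2) = (q - 2)^2*(q + 1)
(4) = (j - 1)*(j^2 + 2*j - 8) = (j - 2)*(j - 1)*(j + 4)
(5) = (m - 5)*(m^3 - 14*m^2 + 65*m - 100) = (m - 5)^2*(m^2 - 9*m + 20) = (m - 5)^2*(m - 4)*(m - 5)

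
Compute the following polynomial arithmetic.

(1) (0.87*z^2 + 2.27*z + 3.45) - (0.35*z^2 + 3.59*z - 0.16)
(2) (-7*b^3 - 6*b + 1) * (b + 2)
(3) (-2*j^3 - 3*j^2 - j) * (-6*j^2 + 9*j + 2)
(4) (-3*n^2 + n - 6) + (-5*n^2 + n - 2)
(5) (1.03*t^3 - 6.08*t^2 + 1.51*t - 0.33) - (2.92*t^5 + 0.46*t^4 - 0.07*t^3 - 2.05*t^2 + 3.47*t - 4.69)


(1) = 0.52*z^2 - 1.32*z + 3.61
(2) = -7*b^4 - 14*b^3 - 6*b^2 - 11*b + 2
(3) = 12*j^5 - 25*j^3 - 15*j^2 - 2*j
(4) = -8*n^2 + 2*n - 8
(5) = -2.92*t^5 - 0.46*t^4 + 1.1*t^3 - 4.03*t^2 - 1.96*t + 4.36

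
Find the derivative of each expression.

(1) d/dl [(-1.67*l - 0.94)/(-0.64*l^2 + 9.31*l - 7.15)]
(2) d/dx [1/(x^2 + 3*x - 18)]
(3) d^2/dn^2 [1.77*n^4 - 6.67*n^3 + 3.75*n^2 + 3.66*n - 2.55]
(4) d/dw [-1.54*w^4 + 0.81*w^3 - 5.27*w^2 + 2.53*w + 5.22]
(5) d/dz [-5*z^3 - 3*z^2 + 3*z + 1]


(1) = (-1.0688*l^2 - 1.2032*l + 20.6919)/(0.4096*l^4 - 11.9168*l^3 + 95.8281*l^2 - 133.133*l + 51.1225)
(2) = (-2*x - 3)/(x^2 + 3*x - 18)^2
(3) = 21.24*n^2 - 40.02*n + 7.5
(4) = -6.16*w^3 + 2.43*w^2 - 10.54*w + 2.53
(5) = -15*z^2 - 6*z + 3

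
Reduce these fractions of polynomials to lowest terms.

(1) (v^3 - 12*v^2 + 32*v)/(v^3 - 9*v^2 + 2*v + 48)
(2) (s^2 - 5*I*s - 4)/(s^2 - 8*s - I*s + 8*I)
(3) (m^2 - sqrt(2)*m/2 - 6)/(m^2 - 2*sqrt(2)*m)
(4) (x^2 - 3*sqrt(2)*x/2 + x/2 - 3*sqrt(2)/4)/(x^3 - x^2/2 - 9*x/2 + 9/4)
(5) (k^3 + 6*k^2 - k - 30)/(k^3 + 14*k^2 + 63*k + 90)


(1) = (v^2 - 4*v)/(v^2 - v - 6)
(2) = (s - 4*I)/(s - 8)
(3) = (2*m + 3*sqrt(2))/(2*m)
(4) = (16*x + 8)/(16*x^2 + x*(-8 + 24*sqrt(2)) - 12*sqrt(2))
(5) = (k - 2)/(k + 6)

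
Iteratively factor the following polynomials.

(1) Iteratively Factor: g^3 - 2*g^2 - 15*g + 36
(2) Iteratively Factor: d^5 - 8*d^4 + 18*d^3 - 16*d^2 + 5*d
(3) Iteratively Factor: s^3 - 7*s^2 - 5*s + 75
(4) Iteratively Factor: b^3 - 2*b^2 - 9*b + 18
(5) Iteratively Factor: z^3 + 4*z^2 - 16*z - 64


(1) = (g + 4)*(g^2 - 6*g + 9) = (g - 3)*(g + 4)*(g - 3)
(2) = (d)*(d^4 - 8*d^3 + 18*d^2 - 16*d + 5) = d*(d - 1)*(d^3 - 7*d^2 + 11*d - 5) = d*(d - 5)*(d - 1)*(d^2 - 2*d + 1) = d*(d - 5)*(d - 1)^2*(d - 1)
(3) = (s + 3)*(s^2 - 10*s + 25) = (s - 5)*(s + 3)*(s - 5)
(4) = (b - 3)*(b^2 + b - 6) = (b - 3)*(b - 2)*(b + 3)
(5) = (z + 4)*(z^2 - 16) = (z - 4)*(z + 4)*(z + 4)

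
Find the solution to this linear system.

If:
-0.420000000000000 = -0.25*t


Then:
t = 1.68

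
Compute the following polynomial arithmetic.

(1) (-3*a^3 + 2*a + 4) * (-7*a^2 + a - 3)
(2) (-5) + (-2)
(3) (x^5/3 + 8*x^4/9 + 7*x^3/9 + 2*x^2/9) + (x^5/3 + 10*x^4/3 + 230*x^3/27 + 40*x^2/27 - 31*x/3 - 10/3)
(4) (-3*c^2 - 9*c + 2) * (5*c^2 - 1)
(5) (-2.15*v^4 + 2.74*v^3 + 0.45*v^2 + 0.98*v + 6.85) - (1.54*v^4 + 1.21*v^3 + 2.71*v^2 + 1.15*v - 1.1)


(1) = 21*a^5 - 3*a^4 - 5*a^3 - 26*a^2 - 2*a - 12
(2) = -7
(3) = 2*x^5/3 + 38*x^4/9 + 251*x^3/27 + 46*x^2/27 - 31*x/3 - 10/3
(4) = -15*c^4 - 45*c^3 + 13*c^2 + 9*c - 2
(5) = -3.69*v^4 + 1.53*v^3 - 2.26*v^2 - 0.17*v + 7.95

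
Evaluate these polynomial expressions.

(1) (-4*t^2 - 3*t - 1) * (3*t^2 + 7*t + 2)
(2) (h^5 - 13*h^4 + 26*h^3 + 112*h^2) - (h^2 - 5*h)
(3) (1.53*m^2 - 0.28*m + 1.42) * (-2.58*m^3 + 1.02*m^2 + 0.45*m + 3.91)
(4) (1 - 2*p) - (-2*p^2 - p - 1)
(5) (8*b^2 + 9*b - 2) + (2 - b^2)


(1) = -12*t^4 - 37*t^3 - 32*t^2 - 13*t - 2
(2) = h^5 - 13*h^4 + 26*h^3 + 111*h^2 + 5*h
(3) = -3.9474*m^5 + 2.283*m^4 - 3.2607*m^3 + 7.3047*m^2 - 0.4558*m + 5.5522
(4) = 2*p^2 - p + 2
(5) = 7*b^2 + 9*b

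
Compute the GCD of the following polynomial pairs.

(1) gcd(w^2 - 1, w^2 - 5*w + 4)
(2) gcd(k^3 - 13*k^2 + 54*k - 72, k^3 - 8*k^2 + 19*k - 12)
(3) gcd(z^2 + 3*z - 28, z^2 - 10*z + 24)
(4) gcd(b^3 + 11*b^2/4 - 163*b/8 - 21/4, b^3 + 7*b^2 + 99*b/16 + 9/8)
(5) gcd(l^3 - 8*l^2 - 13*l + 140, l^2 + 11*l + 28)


(1) = w - 1
(2) = gcd((k - 6)*(k - 4)*(k - 3), (k - 4)*(k - 3)*(k - 1)) = k^2 - 7*k + 12
(3) = z - 4
(4) = b^2 + 25*b/4 + 3/2
(5) = gcd((l - 7)*(l - 5)*(l + 4), (l + 4)*(l + 7)) = l + 4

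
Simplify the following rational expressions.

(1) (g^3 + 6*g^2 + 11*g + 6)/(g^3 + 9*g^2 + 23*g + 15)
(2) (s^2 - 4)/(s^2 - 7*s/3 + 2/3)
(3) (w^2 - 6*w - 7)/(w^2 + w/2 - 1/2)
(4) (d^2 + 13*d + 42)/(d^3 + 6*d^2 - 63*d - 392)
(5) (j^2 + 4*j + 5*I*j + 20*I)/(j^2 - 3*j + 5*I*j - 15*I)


(1) = (g + 2)/(g + 5)
(2) = (3*s + 6)/(3*s - 1)
(3) = (2*w - 14)/(2*w - 1)
(4) = (d + 6)/(d^2 - d - 56)
(5) = (j + 4)/(j - 3)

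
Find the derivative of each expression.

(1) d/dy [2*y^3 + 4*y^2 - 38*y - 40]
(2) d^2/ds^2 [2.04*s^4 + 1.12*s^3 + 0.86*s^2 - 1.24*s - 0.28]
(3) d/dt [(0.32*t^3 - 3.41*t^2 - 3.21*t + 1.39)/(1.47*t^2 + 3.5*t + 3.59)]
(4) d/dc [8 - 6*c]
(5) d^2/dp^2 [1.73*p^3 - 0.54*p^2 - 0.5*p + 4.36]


(1) = 6*y^2 + 8*y - 38
(2) = 24.48*s^2 + 6.72*s + 1.72
(3) = (0.4704*t^4 + 2.24*t^3 - 3.7699*t^2 - 28.5704*t - 16.3889)/(2.1609*t^4 + 10.29*t^3 + 22.8046*t^2 + 25.13*t + 12.8881)
(4) = -6
(5) = 10.38*p - 1.08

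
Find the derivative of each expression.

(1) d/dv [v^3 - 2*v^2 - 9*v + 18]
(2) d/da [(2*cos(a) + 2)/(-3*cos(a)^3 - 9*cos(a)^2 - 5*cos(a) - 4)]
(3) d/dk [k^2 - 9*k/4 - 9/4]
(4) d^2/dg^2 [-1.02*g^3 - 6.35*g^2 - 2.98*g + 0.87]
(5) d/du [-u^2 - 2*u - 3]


(1) = 3*v^2 - 4*v - 9
(2) = -(176*sin(a) + 336*sin(2*a) + 144*sin(3*a) + 24*sin(4*a))/(29*cos(a) + 18*cos(2*a) + 3*cos(3*a) + 34)^2
(3) = 2*k - 9/4
(4) = -6.12*g - 12.7
(5) = -2*u - 2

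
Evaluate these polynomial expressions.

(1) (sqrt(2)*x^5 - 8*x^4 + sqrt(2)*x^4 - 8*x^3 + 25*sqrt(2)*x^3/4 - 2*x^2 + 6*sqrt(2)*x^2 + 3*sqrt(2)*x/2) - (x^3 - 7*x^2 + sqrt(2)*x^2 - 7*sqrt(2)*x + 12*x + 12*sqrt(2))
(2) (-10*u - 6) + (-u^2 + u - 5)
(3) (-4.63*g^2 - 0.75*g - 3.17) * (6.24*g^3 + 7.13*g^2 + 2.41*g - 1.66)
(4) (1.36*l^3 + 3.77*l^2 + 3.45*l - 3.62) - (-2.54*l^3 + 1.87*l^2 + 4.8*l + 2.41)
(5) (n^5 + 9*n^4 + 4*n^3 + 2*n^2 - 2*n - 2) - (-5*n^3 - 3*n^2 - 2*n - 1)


(1) = sqrt(2)*x^5 - 8*x^4 + sqrt(2)*x^4 - 9*x^3 + 25*sqrt(2)*x^3/4 + 5*x^2 + 5*sqrt(2)*x^2 - 12*x + 17*sqrt(2)*x/2 - 12*sqrt(2)
(2) = -u^2 - 9*u - 11
(3) = -28.8912*g^5 - 37.6919*g^4 - 36.2866*g^3 - 16.7238*g^2 - 6.3947*g + 5.2622
(4) = 3.9*l^3 + 1.9*l^2 - 1.35*l - 6.03
(5) = n^5 + 9*n^4 + 9*n^3 + 5*n^2 - 1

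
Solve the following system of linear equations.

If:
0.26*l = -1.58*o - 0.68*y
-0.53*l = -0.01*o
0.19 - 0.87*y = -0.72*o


Then:
l = -0.00
o = -0.07
y = 0.16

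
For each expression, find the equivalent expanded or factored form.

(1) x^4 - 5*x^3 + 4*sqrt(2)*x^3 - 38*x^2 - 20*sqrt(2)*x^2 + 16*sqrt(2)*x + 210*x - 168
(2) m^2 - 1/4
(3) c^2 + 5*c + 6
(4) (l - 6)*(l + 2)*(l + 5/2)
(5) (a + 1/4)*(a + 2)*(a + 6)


(1) = (x - 4)*(x - 1)*(x - 3*sqrt(2))*(x + 7*sqrt(2))
(2) = (m - 1/2)*(m + 1/2)
(3) = (c + 2)*(c + 3)
(4) = l^3 - 3*l^2/2 - 22*l - 30
(5) = a^3 + 33*a^2/4 + 14*a + 3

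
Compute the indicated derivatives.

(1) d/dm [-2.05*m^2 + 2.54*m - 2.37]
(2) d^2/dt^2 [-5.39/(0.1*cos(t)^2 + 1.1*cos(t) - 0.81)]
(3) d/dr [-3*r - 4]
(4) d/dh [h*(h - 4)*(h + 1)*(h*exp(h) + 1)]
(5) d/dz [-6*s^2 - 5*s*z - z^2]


(1) = 2.54 - 4.1*m
(2) = (0.2156*(1 - cos(t)^2)^2 + 1.7787*cos(t)^3 + 8.37606*cos(t)^2 + 1.24509*cos(t) - 14.13258)/(0.1*cos(t)^2 + 1.1*cos(t) - 0.81)^3
(3) = -3
(4) = h^4*exp(h) + h^3*exp(h) - 13*h^2*exp(h) + 3*h^2 - 8*h*exp(h) - 6*h - 4
(5) = -5*s - 2*z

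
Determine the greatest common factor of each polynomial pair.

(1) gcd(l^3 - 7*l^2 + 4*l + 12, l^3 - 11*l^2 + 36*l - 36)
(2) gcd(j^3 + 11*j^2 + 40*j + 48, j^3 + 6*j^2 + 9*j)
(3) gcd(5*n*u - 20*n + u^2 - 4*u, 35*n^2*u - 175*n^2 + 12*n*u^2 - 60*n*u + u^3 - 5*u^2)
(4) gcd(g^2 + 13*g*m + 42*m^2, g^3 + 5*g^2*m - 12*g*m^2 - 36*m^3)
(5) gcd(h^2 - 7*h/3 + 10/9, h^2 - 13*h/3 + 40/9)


(1) = l^2 - 8*l + 12
(2) = gcd((j + 3)*(j + 4)^2, j*(j + 3)^2) = j + 3
(3) = gcd((5*n + u)*(u - 4), (5*n + u)*(7*n + u)*(u - 5)) = 5*n + u
(4) = g + 6*m
(5) = h - 5/3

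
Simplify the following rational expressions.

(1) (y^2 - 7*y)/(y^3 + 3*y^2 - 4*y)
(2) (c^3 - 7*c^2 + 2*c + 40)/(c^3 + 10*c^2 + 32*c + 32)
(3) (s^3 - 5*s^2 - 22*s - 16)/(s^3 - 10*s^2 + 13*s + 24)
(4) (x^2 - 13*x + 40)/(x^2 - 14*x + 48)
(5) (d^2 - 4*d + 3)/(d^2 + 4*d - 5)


(1) = (y - 7)/(y^2 + 3*y - 4)
(2) = (c^2 - 9*c + 20)/(c^2 + 8*c + 16)
(3) = (s + 2)/(s - 3)
(4) = (x - 5)/(x - 6)
(5) = (d - 3)/(d + 5)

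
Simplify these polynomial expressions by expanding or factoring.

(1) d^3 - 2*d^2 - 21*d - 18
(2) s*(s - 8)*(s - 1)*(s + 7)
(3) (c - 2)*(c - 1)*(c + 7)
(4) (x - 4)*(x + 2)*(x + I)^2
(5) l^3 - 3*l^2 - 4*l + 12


(1) = (d - 6)*(d + 1)*(d + 3)
(2) = s^4 - 2*s^3 - 55*s^2 + 56*s
(3) = c^3 + 4*c^2 - 19*c + 14
(4) = x^4 - 2*x^3 + 2*I*x^3 - 9*x^2 - 4*I*x^2 + 2*x - 16*I*x + 8
(5) = (l - 3)*(l - 2)*(l + 2)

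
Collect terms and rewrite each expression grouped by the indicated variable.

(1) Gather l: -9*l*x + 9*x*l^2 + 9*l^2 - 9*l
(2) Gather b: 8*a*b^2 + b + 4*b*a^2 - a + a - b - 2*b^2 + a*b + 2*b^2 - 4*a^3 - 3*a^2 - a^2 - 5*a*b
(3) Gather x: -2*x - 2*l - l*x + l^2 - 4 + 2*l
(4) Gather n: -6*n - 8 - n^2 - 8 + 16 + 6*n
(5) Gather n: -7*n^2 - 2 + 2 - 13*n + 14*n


(1) = l^2*(9*x + 9) + l*(-9*x - 9)
(2) = -4*a^3 - 4*a^2 + 8*a*b^2 + b*(4*a^2 - 4*a)
(3) = l^2 + x*(-l - 2) - 4
(4) = -n^2
(5) = -7*n^2 + n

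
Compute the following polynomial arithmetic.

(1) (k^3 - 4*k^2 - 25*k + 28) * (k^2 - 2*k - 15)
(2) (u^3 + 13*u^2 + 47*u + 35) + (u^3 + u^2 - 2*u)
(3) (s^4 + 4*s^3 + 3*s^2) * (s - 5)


(1) = k^5 - 6*k^4 - 32*k^3 + 138*k^2 + 319*k - 420
(2) = 2*u^3 + 14*u^2 + 45*u + 35
(3) = s^5 - s^4 - 17*s^3 - 15*s^2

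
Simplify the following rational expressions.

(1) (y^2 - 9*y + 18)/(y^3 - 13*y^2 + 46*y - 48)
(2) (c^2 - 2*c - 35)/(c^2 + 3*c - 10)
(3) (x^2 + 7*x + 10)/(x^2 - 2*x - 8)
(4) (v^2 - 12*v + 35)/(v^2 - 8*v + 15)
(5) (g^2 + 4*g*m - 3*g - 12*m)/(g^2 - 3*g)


(1) = (y - 6)/(y^2 - 10*y + 16)
(2) = (c - 7)/(c - 2)
(3) = (x + 5)/(x - 4)
(4) = (v - 7)/(v - 3)
(5) = (g + 4*m)/g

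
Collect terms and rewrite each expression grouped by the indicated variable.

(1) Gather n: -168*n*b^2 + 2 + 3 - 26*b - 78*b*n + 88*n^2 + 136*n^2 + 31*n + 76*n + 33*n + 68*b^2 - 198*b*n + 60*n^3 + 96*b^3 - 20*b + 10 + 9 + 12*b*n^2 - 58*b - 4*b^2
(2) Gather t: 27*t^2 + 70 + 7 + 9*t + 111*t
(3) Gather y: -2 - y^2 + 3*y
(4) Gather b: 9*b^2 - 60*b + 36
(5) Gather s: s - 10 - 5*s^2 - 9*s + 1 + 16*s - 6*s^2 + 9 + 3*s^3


(1) = 96*b^3 + 64*b^2 - 104*b + 60*n^3 + n^2*(12*b + 224) + n*(-168*b^2 - 276*b + 140) + 24
(2) = 27*t^2 + 120*t + 77
(3) = -y^2 + 3*y - 2
(4) = 9*b^2 - 60*b + 36
(5) = 3*s^3 - 11*s^2 + 8*s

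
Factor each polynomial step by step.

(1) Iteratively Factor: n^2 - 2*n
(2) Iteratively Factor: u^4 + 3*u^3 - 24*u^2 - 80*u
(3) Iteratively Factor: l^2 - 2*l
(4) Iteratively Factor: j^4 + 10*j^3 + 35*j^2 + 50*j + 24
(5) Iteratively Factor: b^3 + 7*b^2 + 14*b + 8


(1) = (n - 2)*(n)
(2) = (u + 4)*(u^3 - u^2 - 20*u) = u*(u + 4)*(u^2 - u - 20) = u*(u + 4)^2*(u - 5)
(3) = (l - 2)*(l)
(4) = (j + 2)*(j^3 + 8*j^2 + 19*j + 12) = (j + 1)*(j + 2)*(j^2 + 7*j + 12) = (j + 1)*(j + 2)*(j + 4)*(j + 3)
(5) = (b + 1)*(b^2 + 6*b + 8) = (b + 1)*(b + 4)*(b + 2)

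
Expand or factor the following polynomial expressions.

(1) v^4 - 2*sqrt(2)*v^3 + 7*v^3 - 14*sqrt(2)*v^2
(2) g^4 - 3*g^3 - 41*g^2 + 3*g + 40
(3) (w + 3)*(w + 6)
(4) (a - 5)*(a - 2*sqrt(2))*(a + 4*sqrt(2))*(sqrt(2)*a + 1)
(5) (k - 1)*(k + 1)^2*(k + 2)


(1) = v^2*(v + 7)*(v - 2*sqrt(2))
(2) = (g - 8)*(g - 1)*(g + 1)*(g + 5)
(3) = w^2 + 9*w + 18
(4) = sqrt(2)*a^4 - 5*sqrt(2)*a^3 + 5*a^3 - 25*a^2 - 14*sqrt(2)*a^2 - 16*a + 70*sqrt(2)*a + 80
(5) = k^4 + 3*k^3 + k^2 - 3*k - 2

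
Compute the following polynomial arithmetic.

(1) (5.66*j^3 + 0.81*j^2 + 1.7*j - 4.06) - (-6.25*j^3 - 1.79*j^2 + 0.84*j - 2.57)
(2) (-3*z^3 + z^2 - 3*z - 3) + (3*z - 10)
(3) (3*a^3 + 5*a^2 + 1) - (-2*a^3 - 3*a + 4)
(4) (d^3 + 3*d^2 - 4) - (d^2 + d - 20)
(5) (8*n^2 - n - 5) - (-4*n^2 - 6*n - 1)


(1) = 11.91*j^3 + 2.6*j^2 + 0.86*j - 1.49
(2) = -3*z^3 + z^2 - 13
(3) = 5*a^3 + 5*a^2 + 3*a - 3
(4) = d^3 + 2*d^2 - d + 16
(5) = 12*n^2 + 5*n - 4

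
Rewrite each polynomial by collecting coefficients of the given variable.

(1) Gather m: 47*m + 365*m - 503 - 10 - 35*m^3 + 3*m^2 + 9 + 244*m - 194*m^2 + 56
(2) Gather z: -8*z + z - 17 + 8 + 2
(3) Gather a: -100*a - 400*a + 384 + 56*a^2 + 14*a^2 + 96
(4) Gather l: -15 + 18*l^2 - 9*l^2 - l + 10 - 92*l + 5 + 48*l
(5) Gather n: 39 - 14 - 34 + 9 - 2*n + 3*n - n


(1) = -35*m^3 - 191*m^2 + 656*m - 448
(2) = -7*z - 7
(3) = 70*a^2 - 500*a + 480
(4) = 9*l^2 - 45*l
(5) = 0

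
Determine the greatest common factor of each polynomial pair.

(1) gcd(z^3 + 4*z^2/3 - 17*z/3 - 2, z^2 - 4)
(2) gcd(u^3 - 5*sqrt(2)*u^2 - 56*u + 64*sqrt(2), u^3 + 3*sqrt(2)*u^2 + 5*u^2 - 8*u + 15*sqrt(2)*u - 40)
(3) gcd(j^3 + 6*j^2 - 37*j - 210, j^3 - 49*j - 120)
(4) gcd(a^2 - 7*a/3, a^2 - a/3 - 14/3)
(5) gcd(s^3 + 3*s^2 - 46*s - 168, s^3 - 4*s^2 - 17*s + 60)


(1) = gcd((z - 2)*(z + 1/3)*(z + 3), (z - 2)*(z + 2)) = z - 2
(2) = u^2 + 3*sqrt(2)*u - 8
(3) = j + 5
(4) = gcd(a*(a - 7/3), (a - 7/3)*(a + 2)) = a - 7/3
(5) = gcd((s - 7)*(s + 4)*(s + 6), (s - 5)*(s - 3)*(s + 4)) = s + 4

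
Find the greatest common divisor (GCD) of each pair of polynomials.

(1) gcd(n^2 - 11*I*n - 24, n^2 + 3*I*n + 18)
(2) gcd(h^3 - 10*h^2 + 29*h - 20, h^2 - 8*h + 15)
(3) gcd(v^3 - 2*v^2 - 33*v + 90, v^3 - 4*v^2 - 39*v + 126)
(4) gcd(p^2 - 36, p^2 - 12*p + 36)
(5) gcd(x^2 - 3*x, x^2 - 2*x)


(1) = n - 3*I
(2) = gcd((h - 5)*(h - 4)*(h - 1), (h - 5)*(h - 3)) = h - 5
(3) = v^2 + 3*v - 18
(4) = gcd((p - 6)*(p + 6), (p - 6)^2) = p - 6
(5) = gcd(x*(x - 3), x*(x - 2)) = x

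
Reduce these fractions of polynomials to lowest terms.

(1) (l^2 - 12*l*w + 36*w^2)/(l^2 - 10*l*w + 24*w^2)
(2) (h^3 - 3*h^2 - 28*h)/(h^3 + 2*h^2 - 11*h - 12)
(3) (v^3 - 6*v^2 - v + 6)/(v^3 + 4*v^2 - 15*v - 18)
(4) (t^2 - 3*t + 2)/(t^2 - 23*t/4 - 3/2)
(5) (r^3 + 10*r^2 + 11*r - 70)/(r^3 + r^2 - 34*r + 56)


(1) = (-l + 6*w)/(-l + 4*w)
(2) = (h^2 - 7*h)/(h^2 - 2*h - 3)
(3) = (v^2 - 7*v + 6)/(v^2 + 3*v - 18)
(4) = (4*t^2 - 12*t + 8)/(4*t^2 - 23*t - 6)
(5) = (r + 5)/(r - 4)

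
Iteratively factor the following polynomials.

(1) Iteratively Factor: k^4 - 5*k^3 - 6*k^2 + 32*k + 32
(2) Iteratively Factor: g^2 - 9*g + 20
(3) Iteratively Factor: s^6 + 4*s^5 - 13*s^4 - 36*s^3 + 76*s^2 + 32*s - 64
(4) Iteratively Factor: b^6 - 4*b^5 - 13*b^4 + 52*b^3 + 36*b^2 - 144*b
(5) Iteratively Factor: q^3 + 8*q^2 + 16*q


(1) = (k + 1)*(k^3 - 6*k^2 + 32) = (k - 4)*(k + 1)*(k^2 - 2*k - 8) = (k - 4)*(k + 1)*(k + 2)*(k - 4)
(2) = (g - 4)*(g - 5)
(3) = (s + 4)*(s^5 - 13*s^3 + 16*s^2 + 12*s - 16) = (s + 4)^2*(s^4 - 4*s^3 + 3*s^2 + 4*s - 4) = (s + 1)*(s + 4)^2*(s^3 - 5*s^2 + 8*s - 4) = (s - 2)*(s + 1)*(s + 4)^2*(s^2 - 3*s + 2) = (s - 2)*(s - 1)*(s + 1)*(s + 4)^2*(s - 2)
(4) = (b - 3)*(b^5 - b^4 - 16*b^3 + 4*b^2 + 48*b) = (b - 3)*(b + 3)*(b^4 - 4*b^3 - 4*b^2 + 16*b) = (b - 3)*(b - 2)*(b + 3)*(b^3 - 2*b^2 - 8*b) = (b - 3)*(b - 2)*(b + 2)*(b + 3)*(b^2 - 4*b) = b*(b - 3)*(b - 2)*(b + 2)*(b + 3)*(b - 4)
(5) = (q + 4)*(q^2 + 4*q) = (q + 4)^2*(q)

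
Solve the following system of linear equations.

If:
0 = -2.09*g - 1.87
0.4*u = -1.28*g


Then:
g = -0.89
u = 2.86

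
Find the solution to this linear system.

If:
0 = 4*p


Then:
p = 0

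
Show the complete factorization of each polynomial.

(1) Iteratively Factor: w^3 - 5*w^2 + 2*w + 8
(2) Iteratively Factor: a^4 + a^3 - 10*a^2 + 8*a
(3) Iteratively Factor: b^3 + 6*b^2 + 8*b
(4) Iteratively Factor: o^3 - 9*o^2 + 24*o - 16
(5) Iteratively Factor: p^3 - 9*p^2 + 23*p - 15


(1) = (w + 1)*(w^2 - 6*w + 8) = (w - 4)*(w + 1)*(w - 2)
(2) = (a)*(a^3 + a^2 - 10*a + 8) = a*(a - 2)*(a^2 + 3*a - 4) = a*(a - 2)*(a - 1)*(a + 4)
(3) = (b + 2)*(b^2 + 4*b) = (b + 2)*(b + 4)*(b)
(4) = (o - 1)*(o^2 - 8*o + 16) = (o - 4)*(o - 1)*(o - 4)
(5) = (p - 1)*(p^2 - 8*p + 15) = (p - 5)*(p - 1)*(p - 3)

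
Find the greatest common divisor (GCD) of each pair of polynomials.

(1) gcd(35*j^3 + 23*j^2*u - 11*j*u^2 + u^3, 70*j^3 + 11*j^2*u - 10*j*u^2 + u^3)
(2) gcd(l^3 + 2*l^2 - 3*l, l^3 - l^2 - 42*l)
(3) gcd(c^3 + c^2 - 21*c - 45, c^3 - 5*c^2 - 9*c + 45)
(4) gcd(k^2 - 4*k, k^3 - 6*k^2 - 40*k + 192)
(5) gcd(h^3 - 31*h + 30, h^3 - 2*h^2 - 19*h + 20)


(1) = 35*j^2 - 12*j*u + u^2
(2) = l
(3) = c^2 - 2*c - 15
(4) = gcd(k*(k - 4), (k - 8)*(k - 4)*(k + 6)) = k - 4
(5) = gcd((h - 5)*(h - 1)*(h + 6), (h - 5)*(h - 1)*(h + 4)) = h^2 - 6*h + 5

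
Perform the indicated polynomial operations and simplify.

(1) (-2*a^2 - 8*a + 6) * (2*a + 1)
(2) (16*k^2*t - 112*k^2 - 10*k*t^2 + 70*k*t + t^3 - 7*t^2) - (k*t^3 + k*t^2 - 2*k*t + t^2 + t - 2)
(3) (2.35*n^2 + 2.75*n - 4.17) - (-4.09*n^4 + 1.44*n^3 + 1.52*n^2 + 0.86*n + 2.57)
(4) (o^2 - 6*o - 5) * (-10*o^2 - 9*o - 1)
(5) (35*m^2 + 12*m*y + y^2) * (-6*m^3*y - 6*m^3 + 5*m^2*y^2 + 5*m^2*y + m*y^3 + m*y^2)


(1) = -4*a^3 - 18*a^2 + 4*a + 6
(2) = 16*k^2*t - 112*k^2 - k*t^3 - 11*k*t^2 + 72*k*t + t^3 - 8*t^2 - t + 2
(3) = 4.09*n^4 - 1.44*n^3 + 0.83*n^2 + 1.89*n - 6.74
(4) = -10*o^4 + 51*o^3 + 103*o^2 + 51*o + 5
(5) = -210*m^5*y - 210*m^5 + 103*m^4*y^2 + 103*m^4*y + 89*m^3*y^3 + 89*m^3*y^2 + 17*m^2*y^4 + 17*m^2*y^3 + m*y^5 + m*y^4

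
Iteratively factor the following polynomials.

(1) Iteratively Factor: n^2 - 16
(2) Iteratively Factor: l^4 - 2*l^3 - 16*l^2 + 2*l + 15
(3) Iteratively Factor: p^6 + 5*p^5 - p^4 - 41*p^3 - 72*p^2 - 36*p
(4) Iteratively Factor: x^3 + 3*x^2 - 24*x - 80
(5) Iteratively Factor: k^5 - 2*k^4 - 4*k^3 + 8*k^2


(1) = (n + 4)*(n - 4)
(2) = (l - 5)*(l^3 + 3*l^2 - l - 3) = (l - 5)*(l + 1)*(l^2 + 2*l - 3) = (l - 5)*(l + 1)*(l + 3)*(l - 1)
(3) = (p + 1)*(p^5 + 4*p^4 - 5*p^3 - 36*p^2 - 36*p) = (p + 1)*(p + 3)*(p^4 + p^3 - 8*p^2 - 12*p) = (p - 3)*(p + 1)*(p + 3)*(p^3 + 4*p^2 + 4*p) = (p - 3)*(p + 1)*(p + 2)*(p + 3)*(p^2 + 2*p) = p*(p - 3)*(p + 1)*(p + 2)*(p + 3)*(p + 2)
(4) = (x + 4)*(x^2 - x - 20) = (x - 5)*(x + 4)*(x + 4)
(5) = (k)*(k^4 - 2*k^3 - 4*k^2 + 8*k) = k*(k + 2)*(k^3 - 4*k^2 + 4*k) = k*(k - 2)*(k + 2)*(k^2 - 2*k) = k*(k - 2)^2*(k + 2)*(k)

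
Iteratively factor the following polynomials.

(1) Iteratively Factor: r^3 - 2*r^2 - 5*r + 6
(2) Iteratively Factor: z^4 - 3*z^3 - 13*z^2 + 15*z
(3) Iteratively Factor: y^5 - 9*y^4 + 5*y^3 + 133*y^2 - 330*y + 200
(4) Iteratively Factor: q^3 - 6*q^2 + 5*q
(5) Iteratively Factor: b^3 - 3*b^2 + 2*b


(1) = (r - 3)*(r^2 + r - 2) = (r - 3)*(r - 1)*(r + 2)
(2) = (z - 5)*(z^3 + 2*z^2 - 3*z) = (z - 5)*(z - 1)*(z^2 + 3*z) = (z - 5)*(z - 1)*(z + 3)*(z)
(3) = (y - 2)*(y^4 - 7*y^3 - 9*y^2 + 115*y - 100) = (y - 2)*(y - 1)*(y^3 - 6*y^2 - 15*y + 100) = (y - 5)*(y - 2)*(y - 1)*(y^2 - y - 20) = (y - 5)*(y - 2)*(y - 1)*(y + 4)*(y - 5)
(4) = (q - 1)*(q^2 - 5*q) = (q - 5)*(q - 1)*(q)
(5) = (b - 1)*(b^2 - 2*b) = (b - 2)*(b - 1)*(b)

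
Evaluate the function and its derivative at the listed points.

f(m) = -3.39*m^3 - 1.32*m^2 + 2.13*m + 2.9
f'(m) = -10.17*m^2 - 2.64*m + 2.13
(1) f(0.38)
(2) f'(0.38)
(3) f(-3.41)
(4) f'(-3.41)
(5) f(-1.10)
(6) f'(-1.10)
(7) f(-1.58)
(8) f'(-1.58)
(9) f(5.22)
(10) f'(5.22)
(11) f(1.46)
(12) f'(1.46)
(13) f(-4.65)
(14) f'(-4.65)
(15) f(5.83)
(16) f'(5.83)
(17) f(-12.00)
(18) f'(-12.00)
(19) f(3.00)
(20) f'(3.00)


(1) = 3.33
(2) = -0.34
(3) = 114.71
(4) = -107.13
(5) = 3.47
(6) = -7.27
(7) = 9.61
(8) = -19.09
(9) = -504.13
(10) = -288.77
(11) = -7.35
(12) = -23.40
(13) = 305.30
(14) = -205.49
(15) = -701.29
(16) = -358.93
(17) = 5645.18
(18) = -1430.67
(19) = -94.12
(20) = -97.32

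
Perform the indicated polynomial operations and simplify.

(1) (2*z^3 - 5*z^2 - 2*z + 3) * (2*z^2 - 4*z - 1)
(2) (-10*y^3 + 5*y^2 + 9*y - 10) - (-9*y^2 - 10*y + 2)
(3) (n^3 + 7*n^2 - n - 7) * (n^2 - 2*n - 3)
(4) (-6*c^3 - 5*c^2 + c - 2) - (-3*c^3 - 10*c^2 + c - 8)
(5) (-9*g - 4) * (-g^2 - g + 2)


(1) = 4*z^5 - 18*z^4 + 14*z^3 + 19*z^2 - 10*z - 3
(2) = -10*y^3 + 14*y^2 + 19*y - 12
(3) = n^5 + 5*n^4 - 18*n^3 - 26*n^2 + 17*n + 21
(4) = -3*c^3 + 5*c^2 + 6
(5) = 9*g^3 + 13*g^2 - 14*g - 8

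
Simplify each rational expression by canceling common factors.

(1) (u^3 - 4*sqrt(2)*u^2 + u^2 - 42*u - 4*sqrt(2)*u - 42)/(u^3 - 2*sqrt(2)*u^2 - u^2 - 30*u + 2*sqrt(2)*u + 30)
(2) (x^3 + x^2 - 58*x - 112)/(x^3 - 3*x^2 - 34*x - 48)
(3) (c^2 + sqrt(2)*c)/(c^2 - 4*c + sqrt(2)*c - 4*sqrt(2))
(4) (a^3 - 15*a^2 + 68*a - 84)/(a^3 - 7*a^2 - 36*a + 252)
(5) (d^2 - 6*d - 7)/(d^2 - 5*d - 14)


(1) = (u^2 + u*(1 - 7*sqrt(2)) - 7*sqrt(2))/(u^2 + u*(-5*sqrt(2) - 1) + 5*sqrt(2))
(2) = (x + 7)/(x + 3)
(3) = c/(c - 4)
(4) = (a - 2)/(a + 6)
(5) = (d + 1)/(d + 2)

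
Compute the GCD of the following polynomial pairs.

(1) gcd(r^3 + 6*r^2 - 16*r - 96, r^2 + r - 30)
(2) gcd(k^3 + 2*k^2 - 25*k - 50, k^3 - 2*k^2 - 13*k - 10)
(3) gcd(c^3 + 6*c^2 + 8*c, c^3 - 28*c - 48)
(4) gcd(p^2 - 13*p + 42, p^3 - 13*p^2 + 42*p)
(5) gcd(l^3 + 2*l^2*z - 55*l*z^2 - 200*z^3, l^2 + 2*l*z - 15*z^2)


(1) = r + 6
(2) = gcd((k - 5)*(k + 2)*(k + 5), (k - 5)*(k + 1)*(k + 2)) = k^2 - 3*k - 10
(3) = gcd(c*(c + 2)*(c + 4), (c - 6)*(c + 2)*(c + 4)) = c^2 + 6*c + 8
(4) = p^2 - 13*p + 42
(5) = gcd((l - 8*z)*(l + 5*z)^2, (l - 3*z)*(l + 5*z)) = l + 5*z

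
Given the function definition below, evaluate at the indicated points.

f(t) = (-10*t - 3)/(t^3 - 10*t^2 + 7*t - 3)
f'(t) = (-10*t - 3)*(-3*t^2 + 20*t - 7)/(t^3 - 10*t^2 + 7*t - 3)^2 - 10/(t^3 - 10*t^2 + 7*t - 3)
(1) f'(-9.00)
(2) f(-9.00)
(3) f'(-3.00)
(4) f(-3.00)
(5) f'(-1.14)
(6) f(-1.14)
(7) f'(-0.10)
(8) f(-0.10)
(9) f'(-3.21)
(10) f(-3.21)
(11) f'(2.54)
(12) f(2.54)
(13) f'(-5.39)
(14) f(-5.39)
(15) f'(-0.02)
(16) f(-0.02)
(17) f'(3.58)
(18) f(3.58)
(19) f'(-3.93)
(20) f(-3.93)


(1) = -0.01
(2) = -0.05
(3) = -0.06
(4) = -0.19
(5) = -0.04
(6) = -0.33
(7) = 3.88
(8) = 0.53
(9) = -0.05
(10) = -0.18
(11) = -0.32
(12) = 0.85
(13) = -0.02
(14) = -0.10
(15) = 5.28
(16) = 0.89
(17) = -0.11
(18) = 0.64
(19) = -0.04
(20) = -0.15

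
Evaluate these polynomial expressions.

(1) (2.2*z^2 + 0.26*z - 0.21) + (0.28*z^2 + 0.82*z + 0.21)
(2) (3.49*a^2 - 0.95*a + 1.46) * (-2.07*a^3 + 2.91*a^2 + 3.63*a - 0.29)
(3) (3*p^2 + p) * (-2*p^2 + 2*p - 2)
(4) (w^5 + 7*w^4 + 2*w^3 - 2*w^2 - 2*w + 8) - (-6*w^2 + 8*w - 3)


(1) = 2.48*z^2 + 1.08*z
(2) = -7.2243*a^5 + 12.1224*a^4 + 6.882*a^3 - 0.212*a^2 + 5.5753*a - 0.4234
(3) = -6*p^4 + 4*p^3 - 4*p^2 - 2*p
(4) = w^5 + 7*w^4 + 2*w^3 + 4*w^2 - 10*w + 11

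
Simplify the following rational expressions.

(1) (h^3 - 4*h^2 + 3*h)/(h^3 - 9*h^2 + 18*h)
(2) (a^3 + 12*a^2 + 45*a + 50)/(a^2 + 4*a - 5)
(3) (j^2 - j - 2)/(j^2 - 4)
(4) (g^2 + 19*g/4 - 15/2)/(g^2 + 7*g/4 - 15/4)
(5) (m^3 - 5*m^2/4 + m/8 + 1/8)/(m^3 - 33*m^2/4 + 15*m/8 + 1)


(1) = (h - 1)/(h - 6)
(2) = (a^2 + 7*a + 10)/(a - 1)
(3) = (j + 1)/(j + 2)
(4) = (g + 6)/(g + 3)
(5) = (m - 1)/(m - 8)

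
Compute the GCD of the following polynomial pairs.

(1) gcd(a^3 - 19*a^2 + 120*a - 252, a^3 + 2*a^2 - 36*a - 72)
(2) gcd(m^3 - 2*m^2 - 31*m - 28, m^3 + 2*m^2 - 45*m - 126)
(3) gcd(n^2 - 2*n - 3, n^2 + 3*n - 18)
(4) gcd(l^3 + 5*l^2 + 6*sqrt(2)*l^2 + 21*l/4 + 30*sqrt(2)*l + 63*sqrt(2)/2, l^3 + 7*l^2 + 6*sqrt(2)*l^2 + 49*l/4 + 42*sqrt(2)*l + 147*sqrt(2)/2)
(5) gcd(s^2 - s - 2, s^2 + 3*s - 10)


(1) = a - 6
(2) = gcd((m - 7)*(m + 1)*(m + 4), (m - 7)*(m + 3)*(m + 6)) = m - 7
(3) = gcd((n - 3)*(n + 1), (n - 3)*(n + 6)) = n - 3
(4) = l^2 + l*(7/2 + 6*sqrt(2)) + 21*sqrt(2)
(5) = s - 2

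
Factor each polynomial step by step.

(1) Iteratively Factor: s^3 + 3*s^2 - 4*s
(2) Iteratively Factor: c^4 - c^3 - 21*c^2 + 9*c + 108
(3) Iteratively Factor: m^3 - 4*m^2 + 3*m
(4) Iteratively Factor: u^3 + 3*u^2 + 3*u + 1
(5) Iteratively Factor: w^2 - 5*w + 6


(1) = (s)*(s^2 + 3*s - 4) = s*(s + 4)*(s - 1)
(2) = (c + 3)*(c^3 - 4*c^2 - 9*c + 36) = (c - 3)*(c + 3)*(c^2 - c - 12) = (c - 4)*(c - 3)*(c + 3)*(c + 3)
(3) = (m - 3)*(m^2 - m) = (m - 3)*(m - 1)*(m)
(4) = (u + 1)*(u^2 + 2*u + 1) = (u + 1)^2*(u + 1)
(5) = (w - 3)*(w - 2)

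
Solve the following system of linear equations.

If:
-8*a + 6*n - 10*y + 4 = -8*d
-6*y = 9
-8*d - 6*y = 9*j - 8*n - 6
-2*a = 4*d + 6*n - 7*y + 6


Then:
a = -n/2 - 7/6
d = -5*n/4 - 85/24
j = 2*n + 130/27
y = -3/2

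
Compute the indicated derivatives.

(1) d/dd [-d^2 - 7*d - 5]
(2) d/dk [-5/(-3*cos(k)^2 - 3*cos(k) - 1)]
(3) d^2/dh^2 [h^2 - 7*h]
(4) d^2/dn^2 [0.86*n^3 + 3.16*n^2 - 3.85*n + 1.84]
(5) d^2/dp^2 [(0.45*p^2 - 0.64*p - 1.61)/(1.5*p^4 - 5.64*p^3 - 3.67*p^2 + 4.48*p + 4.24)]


(1) = -2*d - 7
(2) = 15*(2*cos(k) + 1)*sin(k)/(3*cos(k)^2 + 3*cos(k) + 1)^2
(3) = 2
(4) = 5.16*n + 6.32
(5) = (6.075*p^8 - 40.122*p^7 + 47.76354*p^6 + 271.320336*p^5 - 509.171724*p^4 - 379.198976*p^3 + 95.20449*p^2 - 131.932992*p - 74.238768)/(3.375*p^12 - 38.07*p^11 + 118.3707*p^10 + 37.123056*p^9 - 488.398446*p^8 - 163.569564*p^7 + 861.840593*p^6 + 538.96512*p^5 - 611.549064*p^4 - 632.539904*p^3 + 57.362112*p^2 + 241.618944*p + 76.225024)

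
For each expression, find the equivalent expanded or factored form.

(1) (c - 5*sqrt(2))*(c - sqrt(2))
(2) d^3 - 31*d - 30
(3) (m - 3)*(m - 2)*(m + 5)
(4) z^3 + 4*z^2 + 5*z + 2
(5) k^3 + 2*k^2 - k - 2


(1) = c^2 - 6*sqrt(2)*c + 10
(2) = (d - 6)*(d + 1)*(d + 5)
(3) = m^3 - 19*m + 30
(4) = (z + 1)^2*(z + 2)
(5) = (k - 1)*(k + 1)*(k + 2)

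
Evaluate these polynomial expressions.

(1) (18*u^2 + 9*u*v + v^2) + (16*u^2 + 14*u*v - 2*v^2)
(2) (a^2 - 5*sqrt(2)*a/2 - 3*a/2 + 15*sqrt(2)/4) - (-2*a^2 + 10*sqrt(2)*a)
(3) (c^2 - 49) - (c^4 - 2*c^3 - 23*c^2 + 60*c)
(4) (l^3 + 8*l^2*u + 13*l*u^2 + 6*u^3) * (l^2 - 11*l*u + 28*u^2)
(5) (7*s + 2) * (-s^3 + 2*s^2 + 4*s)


(1) = 34*u^2 + 23*u*v - v^2
(2) = 3*a^2 - 25*sqrt(2)*a/2 - 3*a/2 + 15*sqrt(2)/4
(3) = -c^4 + 2*c^3 + 24*c^2 - 60*c - 49
(4) = l^5 - 3*l^4*u - 47*l^3*u^2 + 87*l^2*u^3 + 298*l*u^4 + 168*u^5
(5) = -7*s^4 + 12*s^3 + 32*s^2 + 8*s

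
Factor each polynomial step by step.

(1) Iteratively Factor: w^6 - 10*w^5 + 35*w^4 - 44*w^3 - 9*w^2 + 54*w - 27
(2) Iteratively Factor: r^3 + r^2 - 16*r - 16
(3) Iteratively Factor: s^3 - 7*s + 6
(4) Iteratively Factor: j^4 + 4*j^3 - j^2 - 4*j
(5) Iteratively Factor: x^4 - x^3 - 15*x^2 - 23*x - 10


(1) = (w - 3)*(w^5 - 7*w^4 + 14*w^3 - 2*w^2 - 15*w + 9) = (w - 3)^2*(w^4 - 4*w^3 + 2*w^2 + 4*w - 3) = (w - 3)^2*(w - 1)*(w^3 - 3*w^2 - w + 3) = (w - 3)^2*(w - 1)^2*(w^2 - 2*w - 3) = (w - 3)^2*(w - 1)^2*(w + 1)*(w - 3)
(2) = (r - 4)*(r^2 + 5*r + 4) = (r - 4)*(r + 4)*(r + 1)
(3) = (s + 3)*(s^2 - 3*s + 2) = (s - 2)*(s + 3)*(s - 1)
(4) = (j + 1)*(j^3 + 3*j^2 - 4*j) = j*(j + 1)*(j^2 + 3*j - 4) = j*(j + 1)*(j + 4)*(j - 1)
(5) = (x - 5)*(x^3 + 4*x^2 + 5*x + 2) = (x - 5)*(x + 1)*(x^2 + 3*x + 2) = (x - 5)*(x + 1)^2*(x + 2)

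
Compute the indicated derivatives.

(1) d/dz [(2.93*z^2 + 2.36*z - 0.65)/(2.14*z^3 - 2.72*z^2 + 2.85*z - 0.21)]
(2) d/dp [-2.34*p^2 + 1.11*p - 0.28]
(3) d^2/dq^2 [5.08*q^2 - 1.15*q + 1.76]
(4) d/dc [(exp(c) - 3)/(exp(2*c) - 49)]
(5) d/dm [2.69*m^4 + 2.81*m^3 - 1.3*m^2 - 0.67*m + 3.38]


(1) = (-6.2702*z^4 - 10.1008*z^3 + 18.9427*z^2 - 4.7666*z + 1.3569)/(4.5796*z^6 - 11.6416*z^5 + 19.5964*z^4 - 16.4028*z^3 + 9.2649*z^2 - 1.197*z + 0.0441)
(2) = 1.11 - 4.68*p
(3) = 10.1600000000000
(4) = (-2*(exp(c) - 3)*exp(c) + exp(2*c) - 49)*exp(c)/(exp(2*c) - 49)^2
(5) = 10.76*m^3 + 8.43*m^2 - 2.6*m - 0.67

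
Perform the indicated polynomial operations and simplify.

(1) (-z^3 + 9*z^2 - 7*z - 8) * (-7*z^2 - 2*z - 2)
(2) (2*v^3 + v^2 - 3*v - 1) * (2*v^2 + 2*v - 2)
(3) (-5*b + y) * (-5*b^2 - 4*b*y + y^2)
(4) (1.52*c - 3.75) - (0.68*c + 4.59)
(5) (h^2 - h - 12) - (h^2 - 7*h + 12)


(1) = 7*z^5 - 61*z^4 + 33*z^3 + 52*z^2 + 30*z + 16
(2) = 4*v^5 + 6*v^4 - 8*v^3 - 10*v^2 + 4*v + 2
(3) = 25*b^3 + 15*b^2*y - 9*b*y^2 + y^3
(4) = 0.84*c - 8.34
(5) = 6*h - 24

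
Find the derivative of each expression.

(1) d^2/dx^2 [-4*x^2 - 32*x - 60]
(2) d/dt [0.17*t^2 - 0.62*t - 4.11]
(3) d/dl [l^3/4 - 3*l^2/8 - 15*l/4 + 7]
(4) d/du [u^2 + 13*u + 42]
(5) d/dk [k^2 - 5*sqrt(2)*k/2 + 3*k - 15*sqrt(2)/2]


(1) = -8
(2) = 0.34*t - 0.62
(3) = 3*l^2/4 - 3*l/4 - 15/4
(4) = 2*u + 13
(5) = 2*k - 5*sqrt(2)/2 + 3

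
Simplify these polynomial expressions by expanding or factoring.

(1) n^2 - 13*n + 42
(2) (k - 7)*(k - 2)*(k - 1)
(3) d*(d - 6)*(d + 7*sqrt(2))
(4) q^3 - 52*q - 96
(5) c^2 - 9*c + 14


(1) = (n - 7)*(n - 6)
(2) = k^3 - 10*k^2 + 23*k - 14
(3) = d^3 - 6*d^2 + 7*sqrt(2)*d^2 - 42*sqrt(2)*d
(4) = (q - 8)*(q + 2)*(q + 6)
(5) = (c - 7)*(c - 2)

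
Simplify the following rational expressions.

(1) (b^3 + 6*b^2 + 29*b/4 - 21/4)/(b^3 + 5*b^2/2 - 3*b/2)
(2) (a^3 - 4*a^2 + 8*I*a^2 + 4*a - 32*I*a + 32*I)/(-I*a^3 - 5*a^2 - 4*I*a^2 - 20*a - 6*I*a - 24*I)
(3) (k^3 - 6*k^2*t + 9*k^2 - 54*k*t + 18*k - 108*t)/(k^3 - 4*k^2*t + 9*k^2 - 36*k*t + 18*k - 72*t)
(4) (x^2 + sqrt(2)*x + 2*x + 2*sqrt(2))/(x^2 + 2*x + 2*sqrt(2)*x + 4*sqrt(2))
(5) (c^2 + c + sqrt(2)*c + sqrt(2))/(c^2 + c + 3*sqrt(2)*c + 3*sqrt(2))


(1) = (2*b + 7)/(2*b)
(2) = (I*a^3 + a^2*(-8 - 4*I) + a*(32 + 4*I) - 32)/(a^3 + a^2*(4 - 5*I) + a*(6 - 20*I) + 24)
(3) = (-k + 6*t)/(-k + 4*t)
(4) = (x + sqrt(2))/(x + 2*sqrt(2))
(5) = (c + sqrt(2))/(c + 3*sqrt(2))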